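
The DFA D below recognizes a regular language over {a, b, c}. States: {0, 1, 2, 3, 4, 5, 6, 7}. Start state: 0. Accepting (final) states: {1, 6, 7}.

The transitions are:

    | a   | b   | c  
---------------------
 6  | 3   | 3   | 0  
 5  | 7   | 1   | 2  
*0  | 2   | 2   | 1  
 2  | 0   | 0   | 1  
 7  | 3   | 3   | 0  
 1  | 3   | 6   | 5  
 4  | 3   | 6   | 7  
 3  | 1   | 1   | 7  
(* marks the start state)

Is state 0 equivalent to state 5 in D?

No

Reachable states from the start: {0,1,2,3,5,6,7}. Unreachable: {4} — drop them.
P0 = {1,6,7} | {0,2,3,5}.
On input b, block {1,6,7} splits into {6,7} and {1}.
On input a, block {0,2,3,5} splits into {0,2} and {3} and {5}.
No further refinement is possible. Final partition (5 blocks): {6,7} | {0,2} | {1} | {3} | {5}.
0 and 5 end up in different blocks, so they are distinguishable. For instance, the string 'a' is accepted from only 5.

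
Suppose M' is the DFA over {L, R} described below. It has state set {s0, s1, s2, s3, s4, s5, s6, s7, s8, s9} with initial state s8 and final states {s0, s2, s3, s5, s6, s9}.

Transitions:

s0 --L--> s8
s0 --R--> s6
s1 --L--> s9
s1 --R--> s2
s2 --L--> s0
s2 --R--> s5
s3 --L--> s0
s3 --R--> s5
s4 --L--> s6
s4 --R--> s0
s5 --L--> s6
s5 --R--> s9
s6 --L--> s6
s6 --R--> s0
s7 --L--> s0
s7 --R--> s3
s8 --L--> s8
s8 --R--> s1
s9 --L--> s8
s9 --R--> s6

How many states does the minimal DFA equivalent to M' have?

Reachable states from the start: {s0,s1,s2,s5,s6,s8,s9}. Unreachable: {s3,s4,s7} — drop them.
Initial partition by acceptance: {s0,s2,s5,s6,s9} | {s1,s8}.
Split {s0,s2,s5,s6,s9} by δ(·,L) → {s2,s5,s6} and {s0,s9}.
Split {s2,s5,s6} by δ(·,L) → {s5,s6} and {s2}.
Refine {s1,s8} on symbol L: members go to different blocks, giving {s1} and {s8}.
Stable partition: {s5,s6} | {s1} | {s0,s9} | {s2} | {s8} — 5 equivalence classes.

5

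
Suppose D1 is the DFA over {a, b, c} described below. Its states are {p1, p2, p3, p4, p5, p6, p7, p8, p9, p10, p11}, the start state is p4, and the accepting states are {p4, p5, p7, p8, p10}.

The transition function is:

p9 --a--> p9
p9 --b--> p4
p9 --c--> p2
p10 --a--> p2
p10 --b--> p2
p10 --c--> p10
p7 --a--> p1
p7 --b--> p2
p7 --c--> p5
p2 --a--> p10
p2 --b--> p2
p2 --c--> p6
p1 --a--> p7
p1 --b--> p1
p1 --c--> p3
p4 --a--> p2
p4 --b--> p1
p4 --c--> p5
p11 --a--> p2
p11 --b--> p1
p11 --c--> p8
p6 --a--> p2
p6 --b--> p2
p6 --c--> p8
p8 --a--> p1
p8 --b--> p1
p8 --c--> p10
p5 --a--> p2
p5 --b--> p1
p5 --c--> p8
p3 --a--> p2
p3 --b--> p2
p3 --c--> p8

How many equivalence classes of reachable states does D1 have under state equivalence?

States {p9,p11} cannot be reached from the start state, so discard them.
Initial partition by acceptance: {p4,p5,p7,p8,p10} | {p1,p2,p3,p6}.
Refine {p1,p2,p3,p6} on symbol a: members go to different blocks, giving {p1,p2} and {p3,p6}.
The partition is now stable with 3 blocks: {p4,p5,p7,p8,p10} | {p1,p2} | {p3,p6}.

3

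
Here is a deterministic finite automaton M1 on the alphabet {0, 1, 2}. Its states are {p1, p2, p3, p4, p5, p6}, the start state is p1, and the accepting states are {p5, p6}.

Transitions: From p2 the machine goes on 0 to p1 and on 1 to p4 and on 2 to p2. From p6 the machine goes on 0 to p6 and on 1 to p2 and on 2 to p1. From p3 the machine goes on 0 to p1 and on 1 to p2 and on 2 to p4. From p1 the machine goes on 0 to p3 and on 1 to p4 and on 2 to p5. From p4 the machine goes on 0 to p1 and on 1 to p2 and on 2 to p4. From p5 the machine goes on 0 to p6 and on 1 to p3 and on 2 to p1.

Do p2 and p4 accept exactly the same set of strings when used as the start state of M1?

Yes

Initial partition by acceptance: {p5,p6} | {p1,p2,p3,p4}.
On input 2, block {p1,p2,p3,p4} splits into {p2,p3,p4} and {p1}.
The partition is now stable with 3 blocks: {p5,p6} | {p2,p3,p4} | {p1}.
p2 and p4 lie in the same block of the stable partition, so they are equivalent — no string distinguishes them.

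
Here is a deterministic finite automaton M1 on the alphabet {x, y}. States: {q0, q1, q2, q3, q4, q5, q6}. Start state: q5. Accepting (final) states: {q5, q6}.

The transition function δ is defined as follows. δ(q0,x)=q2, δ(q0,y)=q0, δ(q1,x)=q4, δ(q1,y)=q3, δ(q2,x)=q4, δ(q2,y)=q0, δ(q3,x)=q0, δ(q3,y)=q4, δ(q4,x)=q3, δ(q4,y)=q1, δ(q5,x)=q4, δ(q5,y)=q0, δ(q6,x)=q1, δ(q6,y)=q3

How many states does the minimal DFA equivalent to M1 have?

First remove the unreachable states {q6}; 6 states remain.
Initial partition by acceptance: {q5} | {q0,q1,q2,q3,q4}.
The partition is now stable with 2 blocks: {q5} | {q0,q1,q2,q3,q4}.

2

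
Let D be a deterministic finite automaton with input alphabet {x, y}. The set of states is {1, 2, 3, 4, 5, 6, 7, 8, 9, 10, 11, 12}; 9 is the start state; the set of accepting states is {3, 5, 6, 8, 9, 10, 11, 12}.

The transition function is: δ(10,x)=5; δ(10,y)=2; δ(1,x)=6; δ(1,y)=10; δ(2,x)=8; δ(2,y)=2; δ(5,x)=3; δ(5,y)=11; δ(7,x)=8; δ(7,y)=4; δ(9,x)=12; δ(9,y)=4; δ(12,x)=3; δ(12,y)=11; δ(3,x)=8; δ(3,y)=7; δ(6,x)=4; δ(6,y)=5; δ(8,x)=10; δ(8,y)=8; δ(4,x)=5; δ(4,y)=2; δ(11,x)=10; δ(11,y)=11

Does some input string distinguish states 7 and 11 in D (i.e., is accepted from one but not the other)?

States {1,6} cannot be reached from the start state, so discard them.
Initial partition by acceptance: {3,5,8,9,10,11,12} | {2,4,7}.
Split {3,5,8,9,10,11,12} by δ(·,y) → {5,8,11,12} and {3,9,10}.
No further refinement is possible. Final partition (3 blocks): {5,8,11,12} | {2,4,7} | {3,9,10}.
7 and 11 end up in different blocks, so they are distinguishable. For instance, the string 'ε' is accepted from only 11.

Yes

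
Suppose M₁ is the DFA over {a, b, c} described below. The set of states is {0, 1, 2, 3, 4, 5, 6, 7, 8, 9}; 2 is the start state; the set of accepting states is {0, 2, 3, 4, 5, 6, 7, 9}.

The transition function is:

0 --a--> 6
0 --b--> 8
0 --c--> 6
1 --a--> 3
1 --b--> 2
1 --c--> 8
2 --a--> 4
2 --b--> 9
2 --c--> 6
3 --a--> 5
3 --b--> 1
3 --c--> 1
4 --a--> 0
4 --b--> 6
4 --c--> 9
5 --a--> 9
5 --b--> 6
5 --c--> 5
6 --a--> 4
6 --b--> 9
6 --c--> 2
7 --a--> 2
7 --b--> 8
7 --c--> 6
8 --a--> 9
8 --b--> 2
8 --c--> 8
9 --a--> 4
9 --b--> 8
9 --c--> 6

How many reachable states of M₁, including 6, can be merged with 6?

2

Reachable states from the start: {0,2,4,6,8,9}. Unreachable: {1,3,5,7} — drop them.
Initial partition by acceptance: {0,2,4,6,9} | {8}.
Split {0,2,4,6,9} by δ(·,b) → {2,4,6} and {0,9}.
Split {2,4,6} by δ(·,a) → {2,6} and {4}.
Refine {0,9} on symbol a: members go to different blocks, giving {0} and {9}.
No further refinement is possible. Final partition (5 blocks): {2,6} | {8} | {0} | {4} | {9}.
State 6 belongs to the block {2,6}, which has 2 states.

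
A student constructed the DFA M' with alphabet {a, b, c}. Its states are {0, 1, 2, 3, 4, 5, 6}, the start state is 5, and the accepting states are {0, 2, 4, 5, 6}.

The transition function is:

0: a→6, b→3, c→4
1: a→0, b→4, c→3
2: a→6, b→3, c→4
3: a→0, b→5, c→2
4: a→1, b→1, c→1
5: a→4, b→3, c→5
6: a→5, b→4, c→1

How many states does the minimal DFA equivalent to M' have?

Initial partition by acceptance: {0,2,4,5,6} | {1,3}.
Split {0,2,4,5,6} by δ(·,a) → {0,2,5,6} and {4}.
On input a, block {0,2,5,6} splits into {0,2,6} and {5}.
Split {0,2,6} by δ(·,a) → {0,2} and {6}.
Split {1,3} by δ(·,b) → {1} and {3}.
The partition is now stable with 6 blocks: {0,2} | {1} | {4} | {5} | {6} | {3}.

6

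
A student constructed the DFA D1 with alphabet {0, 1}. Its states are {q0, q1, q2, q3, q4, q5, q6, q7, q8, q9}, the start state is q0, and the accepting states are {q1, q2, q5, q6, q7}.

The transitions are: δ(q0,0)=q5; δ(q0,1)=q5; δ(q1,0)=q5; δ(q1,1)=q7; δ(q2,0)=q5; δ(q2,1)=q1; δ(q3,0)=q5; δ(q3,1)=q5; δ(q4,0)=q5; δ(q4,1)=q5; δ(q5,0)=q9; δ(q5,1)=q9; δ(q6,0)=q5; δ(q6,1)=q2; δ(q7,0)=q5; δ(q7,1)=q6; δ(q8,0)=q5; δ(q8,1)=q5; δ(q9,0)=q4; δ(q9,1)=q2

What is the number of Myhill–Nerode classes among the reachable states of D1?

Reachable states from the start: {q0,q1,q2,q4,q5,q6,q7,q9}. Unreachable: {q3,q8} — drop them.
P0 = {q1,q2,q5,q6,q7} | {q0,q4,q9}.
Split {q1,q2,q5,q6,q7} by δ(·,0) → {q1,q2,q6,q7} and {q5}.
On input 0, block {q0,q4,q9} splits into {q0,q4} and {q9}.
Stable partition: {q1,q2,q6,q7} | {q0,q4} | {q5} | {q9} — 4 equivalence classes.

4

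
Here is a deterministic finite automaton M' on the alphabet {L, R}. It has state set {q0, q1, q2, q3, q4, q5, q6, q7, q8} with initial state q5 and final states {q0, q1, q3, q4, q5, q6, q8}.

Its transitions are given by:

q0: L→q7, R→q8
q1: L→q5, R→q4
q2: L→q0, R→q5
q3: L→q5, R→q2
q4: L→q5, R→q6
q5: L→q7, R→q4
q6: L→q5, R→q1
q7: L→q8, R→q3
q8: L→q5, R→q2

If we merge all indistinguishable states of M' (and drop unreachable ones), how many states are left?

6

Initial partition by acceptance: {q0,q1,q3,q4,q5,q6,q8} | {q2,q7}.
Split {q0,q1,q3,q4,q5,q6,q8} by δ(·,L) → {q1,q3,q4,q6,q8} and {q0,q5}.
Split {q1,q3,q4,q6,q8} by δ(·,R) → {q1,q4,q6} and {q3,q8}.
On input L, block {q2,q7} splits into {q2} and {q7}.
On input R, block {q0,q5} splits into {q0} and {q5}.
No further refinement is possible. Final partition (6 blocks): {q1,q4,q6} | {q2} | {q0} | {q3,q8} | {q7} | {q5}.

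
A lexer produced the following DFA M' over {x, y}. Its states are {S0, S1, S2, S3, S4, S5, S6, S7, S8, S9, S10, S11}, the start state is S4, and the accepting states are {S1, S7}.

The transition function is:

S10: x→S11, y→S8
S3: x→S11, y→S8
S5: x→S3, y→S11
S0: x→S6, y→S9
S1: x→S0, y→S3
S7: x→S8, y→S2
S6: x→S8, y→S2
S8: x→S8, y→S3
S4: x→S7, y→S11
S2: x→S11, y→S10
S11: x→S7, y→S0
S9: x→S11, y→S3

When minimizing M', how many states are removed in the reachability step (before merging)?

No path from S4 leads to S1, S5; the other 10 states are all reachable.

2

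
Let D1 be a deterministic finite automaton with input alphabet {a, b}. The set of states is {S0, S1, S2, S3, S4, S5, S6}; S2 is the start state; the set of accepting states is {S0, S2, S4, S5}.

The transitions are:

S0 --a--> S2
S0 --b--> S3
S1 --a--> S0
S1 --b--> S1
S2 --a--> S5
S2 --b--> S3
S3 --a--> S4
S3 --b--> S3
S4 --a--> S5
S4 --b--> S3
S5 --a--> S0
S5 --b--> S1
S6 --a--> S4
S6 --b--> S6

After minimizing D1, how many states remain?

States {S6} cannot be reached from the start state, so discard them.
Start with accepting vs non-accepting: {S0,S2,S4,S5} | {S1,S3}.
Stable partition: {S0,S2,S4,S5} | {S1,S3} — 2 equivalence classes.

2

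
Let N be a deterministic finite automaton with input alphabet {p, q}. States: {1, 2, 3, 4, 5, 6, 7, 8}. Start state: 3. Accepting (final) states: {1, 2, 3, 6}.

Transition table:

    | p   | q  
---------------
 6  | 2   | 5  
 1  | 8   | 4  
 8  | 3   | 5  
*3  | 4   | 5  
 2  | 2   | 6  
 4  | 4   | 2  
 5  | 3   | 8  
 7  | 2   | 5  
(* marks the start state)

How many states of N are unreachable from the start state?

2

BFS from 3 reaches {2, 3, 4, 5, 6, 8}; the 2 state(s) 1, 7 are never visited.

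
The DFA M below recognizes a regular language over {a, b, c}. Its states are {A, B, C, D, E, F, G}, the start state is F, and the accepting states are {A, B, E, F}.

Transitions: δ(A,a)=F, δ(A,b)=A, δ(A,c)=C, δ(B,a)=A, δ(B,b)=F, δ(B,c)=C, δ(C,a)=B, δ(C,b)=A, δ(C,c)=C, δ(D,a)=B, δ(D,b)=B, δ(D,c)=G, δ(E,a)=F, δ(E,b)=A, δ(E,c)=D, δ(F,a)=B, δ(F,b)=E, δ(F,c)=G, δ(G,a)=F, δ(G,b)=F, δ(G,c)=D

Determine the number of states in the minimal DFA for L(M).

Every state is reachable, so we keep all 7.
Initial partition by acceptance: {A,B,E,F} | {C,D,G}.
The partition is now stable with 2 blocks: {A,B,E,F} | {C,D,G}.

2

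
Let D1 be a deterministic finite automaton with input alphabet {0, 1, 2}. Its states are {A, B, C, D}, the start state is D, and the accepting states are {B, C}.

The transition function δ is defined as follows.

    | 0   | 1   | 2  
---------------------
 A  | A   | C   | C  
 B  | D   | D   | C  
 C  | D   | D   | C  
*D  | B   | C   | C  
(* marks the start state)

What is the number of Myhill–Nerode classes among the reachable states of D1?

2

States {A} cannot be reached from the start state, so discard them.
Start with accepting vs non-accepting: {B,C} | {D}.
No further refinement is possible. Final partition (2 blocks): {B,C} | {D}.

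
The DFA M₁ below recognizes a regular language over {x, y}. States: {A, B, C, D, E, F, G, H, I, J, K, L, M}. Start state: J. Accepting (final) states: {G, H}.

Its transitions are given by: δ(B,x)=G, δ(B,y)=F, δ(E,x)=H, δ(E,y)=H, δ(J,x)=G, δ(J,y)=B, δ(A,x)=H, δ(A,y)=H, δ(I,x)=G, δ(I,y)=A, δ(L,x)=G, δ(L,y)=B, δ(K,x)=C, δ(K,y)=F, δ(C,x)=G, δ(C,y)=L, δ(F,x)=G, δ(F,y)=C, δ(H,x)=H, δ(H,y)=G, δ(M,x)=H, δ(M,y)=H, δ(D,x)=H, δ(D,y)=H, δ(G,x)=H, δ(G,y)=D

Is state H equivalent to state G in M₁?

States {A,E,I,K,M} cannot be reached from the start state, so discard them.
Initial partition by acceptance: {G,H} | {B,C,D,F,J,L}.
Split {G,H} by δ(·,y) → {G} and {H}.
On input x, block {B,C,D,F,J,L} splits into {B,C,F,J,L} and {D}.
No further refinement is possible. Final partition (4 blocks): {G} | {B,C,F,J,L} | {H} | {D}.
H and G end up in different blocks, so they are distinguishable. For instance, the string 'y' is accepted from only H.

No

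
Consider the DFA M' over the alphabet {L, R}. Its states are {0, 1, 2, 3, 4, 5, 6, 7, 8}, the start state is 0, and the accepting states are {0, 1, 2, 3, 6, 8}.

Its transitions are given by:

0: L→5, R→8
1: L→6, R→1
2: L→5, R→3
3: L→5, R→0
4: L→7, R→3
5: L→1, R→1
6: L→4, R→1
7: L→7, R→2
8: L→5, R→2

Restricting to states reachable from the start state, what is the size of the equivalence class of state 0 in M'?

4

Initial partition by acceptance: {0,1,2,3,6,8} | {4,5,7}.
Refine {0,1,2,3,6,8} on symbol L: members go to different blocks, giving {0,2,3,6,8} and {1}.
On input R, block {0,2,3,6,8} splits into {0,2,3,8} and {6}.
Split {4,5,7} by δ(·,L) → {4,7} and {5}.
Stable partition: {0,2,3,8} | {4,7} | {1} | {6} | {5} — 5 equivalence classes.
The equivalence class containing 0 is {0,2,3,8}, of size 4.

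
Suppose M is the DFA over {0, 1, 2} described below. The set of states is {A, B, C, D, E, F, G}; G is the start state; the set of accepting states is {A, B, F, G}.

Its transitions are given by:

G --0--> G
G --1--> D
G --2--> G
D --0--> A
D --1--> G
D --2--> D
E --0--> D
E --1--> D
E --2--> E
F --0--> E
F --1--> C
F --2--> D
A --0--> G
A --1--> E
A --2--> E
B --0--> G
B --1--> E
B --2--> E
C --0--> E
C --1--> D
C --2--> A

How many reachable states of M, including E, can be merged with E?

First remove the unreachable states {B,C,F}; 4 states remain.
Initial partition by acceptance: {A,G} | {D,E}.
Split {A,G} by δ(·,2) → {A} and {G}.
On input 0, block {D,E} splits into {D} and {E}.
The partition is now stable with 4 blocks: {A} | {D} | {G} | {E}.
State E belongs to the block {E}, which has 1 states.

1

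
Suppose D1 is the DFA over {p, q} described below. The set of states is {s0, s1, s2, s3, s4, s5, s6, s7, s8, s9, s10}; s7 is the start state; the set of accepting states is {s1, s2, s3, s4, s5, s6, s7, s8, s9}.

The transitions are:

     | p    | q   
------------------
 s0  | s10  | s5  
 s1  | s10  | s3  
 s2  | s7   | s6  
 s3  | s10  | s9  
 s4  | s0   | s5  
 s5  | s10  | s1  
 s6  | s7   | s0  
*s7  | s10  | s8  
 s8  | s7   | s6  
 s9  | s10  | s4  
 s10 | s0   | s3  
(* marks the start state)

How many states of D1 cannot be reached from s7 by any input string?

1

BFS from s7 reaches {s0, s1, s3, s4, s5, s6, s7, s8, s9, s10}; the 1 state(s) s2 are never visited.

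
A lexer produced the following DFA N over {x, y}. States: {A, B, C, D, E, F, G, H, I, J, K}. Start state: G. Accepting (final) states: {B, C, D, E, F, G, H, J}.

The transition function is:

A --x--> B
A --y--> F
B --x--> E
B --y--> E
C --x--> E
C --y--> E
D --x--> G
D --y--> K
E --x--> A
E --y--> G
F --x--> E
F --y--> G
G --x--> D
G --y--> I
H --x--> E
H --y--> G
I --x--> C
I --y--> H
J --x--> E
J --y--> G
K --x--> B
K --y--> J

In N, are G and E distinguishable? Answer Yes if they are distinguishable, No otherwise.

Yes

P0 = {B,C,D,E,F,G,H,J} | {A,I,K}.
Refine {B,C,D,E,F,G,H,J} on symbol x: members go to different blocks, giving {B,C,D,F,G,H,J} and {E}.
Refine {B,C,D,F,G,H,J} on symbol x: members go to different blocks, giving {B,C,F,H,J} and {D,G}.
Refine {B,C,F,H,J} on symbol y: members go to different blocks, giving {F,H,J} and {B,C}.
The partition is now stable with 5 blocks: {F,H,J} | {A,I,K} | {E} | {D,G} | {B,C}.
G and E end up in different blocks, so they are distinguishable. For instance, the string 'x' is accepted from only G.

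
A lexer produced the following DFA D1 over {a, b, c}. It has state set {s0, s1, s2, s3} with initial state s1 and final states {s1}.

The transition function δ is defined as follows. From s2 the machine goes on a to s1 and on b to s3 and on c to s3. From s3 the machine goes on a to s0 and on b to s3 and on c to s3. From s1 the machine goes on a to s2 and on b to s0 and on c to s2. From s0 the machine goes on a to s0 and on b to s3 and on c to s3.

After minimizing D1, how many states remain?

3

P0 = {s1} | {s0,s2,s3}.
Split {s0,s2,s3} by δ(·,a) → {s0,s3} and {s2}.
Stable partition: {s1} | {s0,s3} | {s2} — 3 equivalence classes.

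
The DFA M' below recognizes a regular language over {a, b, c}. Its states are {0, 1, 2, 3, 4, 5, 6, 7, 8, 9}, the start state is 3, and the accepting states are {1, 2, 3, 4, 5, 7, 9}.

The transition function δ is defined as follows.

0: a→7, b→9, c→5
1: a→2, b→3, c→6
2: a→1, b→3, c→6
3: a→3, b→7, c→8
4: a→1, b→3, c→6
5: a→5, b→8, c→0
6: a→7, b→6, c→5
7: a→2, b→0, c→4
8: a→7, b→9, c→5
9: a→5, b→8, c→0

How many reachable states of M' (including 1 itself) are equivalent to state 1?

Every state is reachable, so we keep all 10.
Initial partition by acceptance: {1,2,3,4,5,7,9} | {0,6,8}.
Refine {1,2,3,4,5,7,9} on symbol b: members go to different blocks, giving {1,2,3,4} and {5,7,9}.
Refine {1,2,3,4} on symbol b: members go to different blocks, giving {1,2,4} and {3}.
Split {0,6,8} by δ(·,b) → {0,8} and {6}.
On input a, block {5,7,9} splits into {5,9} and {7}.
The partition is now stable with 6 blocks: {1,2,4} | {0,8} | {5,9} | {3} | {6} | {7}.
The equivalence class containing 1 is {1,2,4}, of size 3.

3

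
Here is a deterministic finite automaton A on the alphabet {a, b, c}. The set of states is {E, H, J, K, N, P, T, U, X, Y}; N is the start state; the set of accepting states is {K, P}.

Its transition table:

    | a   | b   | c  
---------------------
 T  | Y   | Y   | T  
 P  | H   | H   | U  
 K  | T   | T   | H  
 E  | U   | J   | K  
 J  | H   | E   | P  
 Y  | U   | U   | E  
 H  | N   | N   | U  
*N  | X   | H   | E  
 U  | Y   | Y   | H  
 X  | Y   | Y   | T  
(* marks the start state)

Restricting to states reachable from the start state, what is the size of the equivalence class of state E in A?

Every state is reachable, so we keep all 10.
Initial partition by acceptance: {K,P} | {E,H,J,N,T,U,X,Y}.
Refine {E,H,J,N,T,U,X,Y} on symbol c: members go to different blocks, giving {H,N,T,U,X,Y} and {E,J}.
On input c, block {H,N,T,U,X,Y} splits into {H,T,U,X} and {N,Y}.
Stable partition: {K,P} | {H,T,U,X} | {E,J} | {N,Y} — 4 equivalence classes.
The equivalence class containing E is {E,J}, of size 2.

2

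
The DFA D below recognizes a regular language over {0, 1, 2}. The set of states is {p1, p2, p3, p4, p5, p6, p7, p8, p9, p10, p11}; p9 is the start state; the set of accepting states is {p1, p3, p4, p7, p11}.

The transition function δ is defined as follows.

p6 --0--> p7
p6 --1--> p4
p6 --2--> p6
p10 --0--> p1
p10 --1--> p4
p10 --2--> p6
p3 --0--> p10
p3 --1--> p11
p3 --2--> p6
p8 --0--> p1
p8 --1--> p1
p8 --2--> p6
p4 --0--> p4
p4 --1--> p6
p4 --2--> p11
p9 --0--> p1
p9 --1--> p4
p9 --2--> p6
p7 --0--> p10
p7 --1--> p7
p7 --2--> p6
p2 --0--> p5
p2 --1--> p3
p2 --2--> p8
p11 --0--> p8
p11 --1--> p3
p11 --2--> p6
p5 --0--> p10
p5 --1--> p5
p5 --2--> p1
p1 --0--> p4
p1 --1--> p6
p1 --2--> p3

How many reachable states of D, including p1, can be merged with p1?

2

States {p2,p5} cannot be reached from the start state, so discard them.
Start with accepting vs non-accepting: {p1,p3,p4,p7,p11} | {p6,p8,p9,p10}.
On input 0, block {p1,p3,p4,p7,p11} splits into {p3,p7,p11} and {p1,p4}.
Refine {p6,p8,p9,p10} on symbol 0: members go to different blocks, giving {p8,p9,p10} and {p6}.
No further refinement is possible. Final partition (4 blocks): {p3,p7,p11} | {p8,p9,p10} | {p1,p4} | {p6}.
The equivalence class containing p1 is {p1,p4}, of size 2.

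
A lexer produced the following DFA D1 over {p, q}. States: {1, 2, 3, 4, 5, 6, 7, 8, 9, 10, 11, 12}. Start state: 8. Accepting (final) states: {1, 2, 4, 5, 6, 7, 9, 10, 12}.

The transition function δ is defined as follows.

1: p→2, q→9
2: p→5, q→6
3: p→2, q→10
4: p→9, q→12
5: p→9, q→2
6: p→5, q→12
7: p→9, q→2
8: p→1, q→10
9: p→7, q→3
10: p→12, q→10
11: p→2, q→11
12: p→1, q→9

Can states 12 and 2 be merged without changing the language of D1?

Reachable states from the start: {1,2,3,5,6,7,8,9,10,12}. Unreachable: {4,11} — drop them.
Initial partition by acceptance: {1,2,5,6,7,9,10,12} | {3,8}.
On input q, block {1,2,5,6,7,9,10,12} splits into {1,2,5,6,7,10,12} and {9}.
Refine {1,2,5,6,7,10,12} on symbol p: members go to different blocks, giving {1,2,6,10,12} and {5,7}.
Refine {1,2,6,10,12} on symbol p: members go to different blocks, giving {1,10,12} and {2,6}.
Refine {1,10,12} on symbol p: members go to different blocks, giving {10,12} and {1}.
On input p, block {10,12} splits into {10} and {12}.
On input p, block {3,8} splits into {3} and {8}.
Split {2,6} by δ(·,q) → {2} and {6}.
No further refinement is possible. Final partition (9 blocks): {10} | {3} | {9} | {5,7} | {2} | {1} | {12} | {8} | {6}.
12 and 2 end up in different blocks, so they are distinguishable. For instance, the string 'qq' is accepted from only 2.

No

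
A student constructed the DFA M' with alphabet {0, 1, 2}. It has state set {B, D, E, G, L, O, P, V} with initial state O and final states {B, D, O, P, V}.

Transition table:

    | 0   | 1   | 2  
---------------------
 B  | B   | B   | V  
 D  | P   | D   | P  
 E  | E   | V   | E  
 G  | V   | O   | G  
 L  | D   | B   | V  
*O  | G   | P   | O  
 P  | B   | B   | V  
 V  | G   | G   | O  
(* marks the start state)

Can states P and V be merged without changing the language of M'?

First remove the unreachable states {D,E,L}; 5 states remain.
P0 = {B,O,P,V} | {G}.
On input 0, block {B,O,P,V} splits into {O,V} and {B,P}.
Split {O,V} by δ(·,1) → {V} and {O}.
No further refinement is possible. Final partition (4 blocks): {V} | {G} | {B,P} | {O}.
P and V end up in different blocks, so they are distinguishable. For instance, the string '0' is accepted from only P.

No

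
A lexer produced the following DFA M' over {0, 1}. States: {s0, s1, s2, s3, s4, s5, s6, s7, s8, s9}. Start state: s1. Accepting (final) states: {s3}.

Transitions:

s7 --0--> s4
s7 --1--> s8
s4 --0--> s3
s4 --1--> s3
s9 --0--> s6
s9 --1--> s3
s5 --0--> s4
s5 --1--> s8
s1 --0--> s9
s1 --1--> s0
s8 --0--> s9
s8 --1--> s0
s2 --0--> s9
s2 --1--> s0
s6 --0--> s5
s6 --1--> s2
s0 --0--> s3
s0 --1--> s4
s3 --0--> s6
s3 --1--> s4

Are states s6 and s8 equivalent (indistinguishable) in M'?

No

Reachable states from the start: {s0,s1,s2,s3,s4,s5,s6,s8,s9}. Unreachable: {s7} — drop them.
Start with accepting vs non-accepting: {s3} | {s0,s1,s2,s4,s5,s6,s8,s9}.
On input 0, block {s0,s1,s2,s4,s5,s6,s8,s9} splits into {s1,s2,s5,s6,s8,s9} and {s0,s4}.
Split {s1,s2,s5,s6,s8,s9} by δ(·,0) → {s1,s2,s6,s8,s9} and {s5}.
Split {s1,s2,s6,s8,s9} by δ(·,0) → {s1,s2,s8,s9} and {s6}.
On input 0, block {s1,s2,s8,s9} splits into {s1,s2,s8} and {s9}.
On input 1, block {s0,s4} splits into {s0} and {s4}.
Stable partition: {s3} | {s1,s2,s8} | {s0} | {s5} | {s6} | {s9} | {s4} — 7 equivalence classes.
s6 and s8 end up in different blocks, so they are distinguishable. For instance, the string '01' is accepted from only s8.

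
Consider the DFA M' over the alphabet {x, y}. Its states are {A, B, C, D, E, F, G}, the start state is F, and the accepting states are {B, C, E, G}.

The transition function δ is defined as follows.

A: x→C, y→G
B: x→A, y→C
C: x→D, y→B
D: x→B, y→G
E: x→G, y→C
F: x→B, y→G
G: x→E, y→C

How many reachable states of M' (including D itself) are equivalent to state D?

3

All states are reachable from the start state.
P0 = {B,C,E,G} | {A,D,F}.
On input x, block {B,C,E,G} splits into {B,C} and {E,G}.
Stable partition: {B,C} | {A,D,F} | {E,G} — 3 equivalence classes.
The equivalence class containing D is {A,D,F}, of size 3.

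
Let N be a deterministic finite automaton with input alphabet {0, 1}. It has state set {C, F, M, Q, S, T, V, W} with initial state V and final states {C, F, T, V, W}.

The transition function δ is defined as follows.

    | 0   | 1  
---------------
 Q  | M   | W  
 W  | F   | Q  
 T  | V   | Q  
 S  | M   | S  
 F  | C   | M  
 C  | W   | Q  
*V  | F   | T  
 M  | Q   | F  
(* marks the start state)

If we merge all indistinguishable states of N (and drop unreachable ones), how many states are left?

First remove the unreachable states {S}; 7 states remain.
Start with accepting vs non-accepting: {C,F,T,V,W} | {M,Q}.
Split {C,F,T,V,W} by δ(·,1) → {C,F,T,W} and {V}.
Refine {C,F,T,W} on symbol 0: members go to different blocks, giving {C,F,W} and {T}.
The partition is now stable with 4 blocks: {C,F,W} | {M,Q} | {V} | {T}.

4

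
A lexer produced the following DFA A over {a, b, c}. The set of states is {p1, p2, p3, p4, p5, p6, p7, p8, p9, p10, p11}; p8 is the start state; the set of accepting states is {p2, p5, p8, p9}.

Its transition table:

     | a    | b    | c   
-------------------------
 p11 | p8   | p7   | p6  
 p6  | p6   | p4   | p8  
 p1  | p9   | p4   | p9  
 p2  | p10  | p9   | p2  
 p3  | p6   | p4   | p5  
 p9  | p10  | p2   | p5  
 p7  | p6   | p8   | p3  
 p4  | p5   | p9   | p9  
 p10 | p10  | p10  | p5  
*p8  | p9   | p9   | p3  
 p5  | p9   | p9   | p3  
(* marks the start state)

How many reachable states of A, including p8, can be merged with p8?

Reachable states from the start: {p2,p3,p4,p5,p6,p8,p9,p10}. Unreachable: {p1,p7,p11} — drop them.
Initial partition by acceptance: {p2,p5,p8,p9} | {p3,p4,p6,p10}.
Split {p2,p5,p8,p9} by δ(·,a) → {p2,p9} and {p5,p8}.
On input c, block {p2,p9} splits into {p2} and {p9}.
Split {p3,p4,p6,p10} by δ(·,a) → {p3,p6,p10} and {p4}.
On input b, block {p3,p6,p10} splits into {p3,p6} and {p10}.
No further refinement is possible. Final partition (6 blocks): {p2} | {p3,p6} | {p5,p8} | {p9} | {p4} | {p10}.
State p8 belongs to the block {p5,p8}, which has 2 states.

2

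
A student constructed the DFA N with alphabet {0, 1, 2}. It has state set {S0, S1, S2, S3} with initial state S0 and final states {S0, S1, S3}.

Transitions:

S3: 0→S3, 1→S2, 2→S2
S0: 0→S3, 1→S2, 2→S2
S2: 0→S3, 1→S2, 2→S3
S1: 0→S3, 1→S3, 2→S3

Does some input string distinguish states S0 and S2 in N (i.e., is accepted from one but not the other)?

Yes

States {S1} cannot be reached from the start state, so discard them.
Start with accepting vs non-accepting: {S0,S3} | {S2}.
No further refinement is possible. Final partition (2 blocks): {S0,S3} | {S2}.
S0 and S2 end up in different blocks, so they are distinguishable. For instance, the string 'ε' is accepted from only S0.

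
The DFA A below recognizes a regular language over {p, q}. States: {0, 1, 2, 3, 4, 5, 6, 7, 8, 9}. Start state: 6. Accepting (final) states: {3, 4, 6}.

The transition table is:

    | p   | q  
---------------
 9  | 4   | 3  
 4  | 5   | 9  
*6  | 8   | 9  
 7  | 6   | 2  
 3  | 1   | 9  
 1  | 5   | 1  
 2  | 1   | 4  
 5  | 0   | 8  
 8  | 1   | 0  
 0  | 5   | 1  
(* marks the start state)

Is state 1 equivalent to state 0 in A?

Yes

Reachable states from the start: {0,1,3,4,5,6,8,9}. Unreachable: {2,7} — drop them.
P0 = {3,4,6} | {0,1,5,8,9}.
On input p, block {0,1,5,8,9} splits into {0,1,5,8} and {9}.
Stable partition: {3,4,6} | {0,1,5,8} | {9} — 3 equivalence classes.
1 and 0 lie in the same block of the stable partition, so they are equivalent — no string distinguishes them.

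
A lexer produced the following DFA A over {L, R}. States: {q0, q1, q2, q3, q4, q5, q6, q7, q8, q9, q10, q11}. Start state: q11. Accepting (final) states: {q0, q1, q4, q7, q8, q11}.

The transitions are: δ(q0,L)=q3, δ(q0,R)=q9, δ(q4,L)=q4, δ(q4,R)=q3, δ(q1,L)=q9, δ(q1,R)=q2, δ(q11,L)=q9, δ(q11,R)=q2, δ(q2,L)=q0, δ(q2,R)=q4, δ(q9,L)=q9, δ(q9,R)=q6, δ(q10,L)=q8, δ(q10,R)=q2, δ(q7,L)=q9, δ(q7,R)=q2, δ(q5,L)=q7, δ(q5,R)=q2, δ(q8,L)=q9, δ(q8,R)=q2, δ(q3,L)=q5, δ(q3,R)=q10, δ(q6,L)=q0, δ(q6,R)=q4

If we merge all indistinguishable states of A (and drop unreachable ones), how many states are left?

7

Reachable states from the start: {q0,q2,q3,q4,q5,q6,q7,q8,q9,q10,q11}. Unreachable: {q1} — drop them.
Initial partition by acceptance: {q0,q4,q7,q8,q11} | {q2,q3,q5,q6,q9,q10}.
Refine {q0,q4,q7,q8,q11} on symbol L: members go to different blocks, giving {q0,q7,q8,q11} and {q4}.
Refine {q2,q3,q5,q6,q9,q10} on symbol L: members go to different blocks, giving {q2,q5,q6,q10} and {q3,q9}.
On input R, block {q0,q7,q8,q11} splits into {q7,q8,q11} and {q0}.
On input L, block {q2,q5,q6,q10} splits into {q2,q6} and {q5,q10}.
On input L, block {q3,q9} splits into {q3} and {q9}.
The partition is now stable with 7 blocks: {q7,q8,q11} | {q2,q6} | {q4} | {q3} | {q0} | {q5,q10} | {q9}.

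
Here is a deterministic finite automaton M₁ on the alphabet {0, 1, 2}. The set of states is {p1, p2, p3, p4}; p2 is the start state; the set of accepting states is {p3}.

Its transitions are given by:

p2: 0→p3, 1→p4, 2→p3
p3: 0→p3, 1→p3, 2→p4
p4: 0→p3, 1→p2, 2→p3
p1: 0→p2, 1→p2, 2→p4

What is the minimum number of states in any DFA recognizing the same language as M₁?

Reachable states from the start: {p2,p3,p4}. Unreachable: {p1} — drop them.
Initial partition by acceptance: {p3} | {p2,p4}.
Stable partition: {p3} | {p2,p4} — 2 equivalence classes.

2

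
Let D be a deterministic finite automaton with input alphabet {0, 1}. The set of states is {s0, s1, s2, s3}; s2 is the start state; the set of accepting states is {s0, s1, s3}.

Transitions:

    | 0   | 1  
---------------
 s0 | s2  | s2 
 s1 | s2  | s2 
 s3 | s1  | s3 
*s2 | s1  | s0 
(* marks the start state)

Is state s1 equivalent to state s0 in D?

First remove the unreachable states {s3}; 3 states remain.
P0 = {s0,s1} | {s2}.
No further refinement is possible. Final partition (2 blocks): {s0,s1} | {s2}.
s1 and s0 lie in the same block of the stable partition, so they are equivalent — no string distinguishes them.

Yes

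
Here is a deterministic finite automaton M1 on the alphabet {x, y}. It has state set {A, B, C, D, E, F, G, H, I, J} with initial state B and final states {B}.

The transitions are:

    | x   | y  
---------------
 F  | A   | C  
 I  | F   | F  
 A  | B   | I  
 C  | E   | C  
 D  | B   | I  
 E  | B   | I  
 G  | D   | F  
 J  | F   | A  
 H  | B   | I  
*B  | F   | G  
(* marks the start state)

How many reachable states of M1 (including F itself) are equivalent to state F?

First remove the unreachable states {H,J}; 8 states remain.
P0 = {B} | {A,C,D,E,F,G,I}.
Refine {A,C,D,E,F,G,I} on symbol x: members go to different blocks, giving {C,F,G,I} and {A,D,E}.
Refine {C,F,G,I} on symbol x: members go to different blocks, giving {C,F,G} and {I}.
The partition is now stable with 4 blocks: {B} | {C,F,G} | {A,D,E} | {I}.
The equivalence class containing F is {C,F,G}, of size 3.

3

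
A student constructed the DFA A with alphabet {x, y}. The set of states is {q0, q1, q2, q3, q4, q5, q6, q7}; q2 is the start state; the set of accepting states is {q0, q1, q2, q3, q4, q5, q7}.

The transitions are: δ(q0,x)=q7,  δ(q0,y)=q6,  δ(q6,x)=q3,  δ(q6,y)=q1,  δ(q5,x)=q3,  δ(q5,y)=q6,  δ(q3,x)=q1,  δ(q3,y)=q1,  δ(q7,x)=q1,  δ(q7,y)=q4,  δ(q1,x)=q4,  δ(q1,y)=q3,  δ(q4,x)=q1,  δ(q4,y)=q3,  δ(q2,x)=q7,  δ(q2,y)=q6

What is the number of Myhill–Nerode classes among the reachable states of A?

States {q0,q5} cannot be reached from the start state, so discard them.
Start with accepting vs non-accepting: {q1,q2,q3,q4,q7} | {q6}.
On input y, block {q1,q2,q3,q4,q7} splits into {q1,q3,q4,q7} and {q2}.
No further refinement is possible. Final partition (3 blocks): {q1,q3,q4,q7} | {q6} | {q2}.

3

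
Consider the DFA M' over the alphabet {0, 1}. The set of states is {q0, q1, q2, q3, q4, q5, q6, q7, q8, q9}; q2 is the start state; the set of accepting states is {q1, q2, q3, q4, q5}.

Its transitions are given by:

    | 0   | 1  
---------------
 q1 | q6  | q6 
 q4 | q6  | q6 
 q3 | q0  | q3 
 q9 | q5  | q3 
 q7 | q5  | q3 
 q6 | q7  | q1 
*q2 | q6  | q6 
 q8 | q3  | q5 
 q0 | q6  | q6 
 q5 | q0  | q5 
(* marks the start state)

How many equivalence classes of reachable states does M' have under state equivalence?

First remove the unreachable states {q4,q8,q9}; 7 states remain.
Initial partition by acceptance: {q1,q2,q3,q5} | {q0,q6,q7}.
On input 1, block {q1,q2,q3,q5} splits into {q1,q2} and {q3,q5}.
On input 0, block {q0,q6,q7} splits into {q0,q6} and {q7}.
On input 0, block {q0,q6} splits into {q0} and {q6}.
The partition is now stable with 5 blocks: {q1,q2} | {q0} | {q3,q5} | {q7} | {q6}.

5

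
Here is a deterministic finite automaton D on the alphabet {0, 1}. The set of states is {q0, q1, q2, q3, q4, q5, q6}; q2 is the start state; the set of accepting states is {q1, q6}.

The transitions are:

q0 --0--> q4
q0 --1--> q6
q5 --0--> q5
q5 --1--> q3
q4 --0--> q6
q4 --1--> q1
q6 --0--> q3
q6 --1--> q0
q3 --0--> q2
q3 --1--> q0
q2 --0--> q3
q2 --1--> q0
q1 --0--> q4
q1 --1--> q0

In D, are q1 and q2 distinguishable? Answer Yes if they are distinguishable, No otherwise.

States {q5} cannot be reached from the start state, so discard them.
P0 = {q1,q6} | {q0,q2,q3,q4}.
On input 0, block {q0,q2,q3,q4} splits into {q0,q2,q3} and {q4}.
Refine {q1,q6} on symbol 0: members go to different blocks, giving {q1} and {q6}.
Refine {q0,q2,q3} on symbol 0: members go to different blocks, giving {q2,q3} and {q0}.
Stable partition: {q1} | {q2,q3} | {q4} | {q6} | {q0} — 5 equivalence classes.
q1 and q2 end up in different blocks, so they are distinguishable. For instance, the string 'ε' is accepted from only q1.

Yes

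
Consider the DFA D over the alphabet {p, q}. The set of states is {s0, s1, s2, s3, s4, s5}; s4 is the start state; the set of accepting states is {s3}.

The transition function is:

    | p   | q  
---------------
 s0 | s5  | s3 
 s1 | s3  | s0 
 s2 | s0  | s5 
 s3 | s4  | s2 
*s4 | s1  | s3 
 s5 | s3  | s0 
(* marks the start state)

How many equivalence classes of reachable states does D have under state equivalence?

4

Start with accepting vs non-accepting: {s3} | {s0,s1,s2,s4,s5}.
Split {s0,s1,s2,s4,s5} by δ(·,p) → {s0,s2,s4} and {s1,s5}.
Split {s0,s2,s4} by δ(·,p) → {s0,s4} and {s2}.
Stable partition: {s3} | {s0,s4} | {s1,s5} | {s2} — 4 equivalence classes.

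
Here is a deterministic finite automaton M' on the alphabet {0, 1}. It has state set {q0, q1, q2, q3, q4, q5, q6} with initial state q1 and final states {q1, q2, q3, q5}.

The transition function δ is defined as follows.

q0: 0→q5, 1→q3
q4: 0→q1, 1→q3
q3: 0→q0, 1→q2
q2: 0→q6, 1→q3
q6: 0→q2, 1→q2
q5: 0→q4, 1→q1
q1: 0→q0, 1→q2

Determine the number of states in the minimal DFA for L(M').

Every state is reachable, so we keep all 7.
Start with accepting vs non-accepting: {q1,q2,q3,q5} | {q0,q4,q6}.
The partition is now stable with 2 blocks: {q1,q2,q3,q5} | {q0,q4,q6}.

2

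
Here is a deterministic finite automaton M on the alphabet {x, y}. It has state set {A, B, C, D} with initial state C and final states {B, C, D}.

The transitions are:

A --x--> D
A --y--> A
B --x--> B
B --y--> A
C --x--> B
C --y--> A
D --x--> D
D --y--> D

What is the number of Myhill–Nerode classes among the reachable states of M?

3

P0 = {B,C,D} | {A}.
Split {B,C,D} by δ(·,y) → {B,C} and {D}.
Stable partition: {B,C} | {A} | {D} — 3 equivalence classes.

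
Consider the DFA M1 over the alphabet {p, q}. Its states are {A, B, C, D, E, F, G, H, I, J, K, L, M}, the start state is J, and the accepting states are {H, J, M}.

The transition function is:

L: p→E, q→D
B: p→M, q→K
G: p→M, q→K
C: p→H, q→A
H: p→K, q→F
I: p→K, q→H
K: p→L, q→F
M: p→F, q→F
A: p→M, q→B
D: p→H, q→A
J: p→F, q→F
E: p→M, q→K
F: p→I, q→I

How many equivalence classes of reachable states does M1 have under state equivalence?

9

First remove the unreachable states {C,G}; 11 states remain.
Start with accepting vs non-accepting: {H,J,M} | {A,B,D,E,F,I,K,L}.
Split {A,B,D,E,F,I,K,L} by δ(·,p) → {A,B,D,E} and {F,I,K,L}.
On input q, block {A,B,D,E} splits into {A,D} and {B,E}.
Refine {A,D} on symbol q: members go to different blocks, giving {A} and {D}.
Refine {F,I,K,L} on symbol p: members go to different blocks, giving {F,I,K} and {L}.
Split {F,I,K} by δ(·,p) → {F,I} and {K}.
Refine {H,J,M} on symbol p: members go to different blocks, giving {J,M} and {H}.
Split {F,I} by δ(·,p) → {F} and {I}.
The partition is now stable with 9 blocks: {J,M} | {A} | {F} | {B,E} | {D} | {L} | {K} | {H} | {I}.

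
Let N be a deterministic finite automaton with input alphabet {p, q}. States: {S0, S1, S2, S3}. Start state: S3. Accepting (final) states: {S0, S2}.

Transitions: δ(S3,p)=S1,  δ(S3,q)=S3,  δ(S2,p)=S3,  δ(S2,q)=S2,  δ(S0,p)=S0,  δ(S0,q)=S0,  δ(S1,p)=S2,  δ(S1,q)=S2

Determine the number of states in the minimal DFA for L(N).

States {S0} cannot be reached from the start state, so discard them.
Initial partition by acceptance: {S2} | {S1,S3}.
On input p, block {S1,S3} splits into {S1} and {S3}.
No further refinement is possible. Final partition (3 blocks): {S2} | {S1} | {S3}.

3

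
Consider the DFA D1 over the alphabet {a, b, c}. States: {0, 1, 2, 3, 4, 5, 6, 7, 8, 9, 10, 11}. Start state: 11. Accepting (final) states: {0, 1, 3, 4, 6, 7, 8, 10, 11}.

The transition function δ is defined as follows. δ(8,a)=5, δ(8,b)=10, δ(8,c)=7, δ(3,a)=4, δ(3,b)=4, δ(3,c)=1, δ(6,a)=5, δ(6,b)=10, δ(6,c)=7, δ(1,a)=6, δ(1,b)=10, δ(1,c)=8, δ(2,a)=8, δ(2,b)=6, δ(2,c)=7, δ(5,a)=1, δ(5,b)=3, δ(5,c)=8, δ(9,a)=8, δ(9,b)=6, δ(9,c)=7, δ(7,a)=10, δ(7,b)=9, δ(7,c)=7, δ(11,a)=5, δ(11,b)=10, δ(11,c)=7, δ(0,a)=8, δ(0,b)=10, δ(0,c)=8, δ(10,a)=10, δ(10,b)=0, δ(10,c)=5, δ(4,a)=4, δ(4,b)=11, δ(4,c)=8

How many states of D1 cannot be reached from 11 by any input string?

Starting at 11 and following transitions, the reachable set is {0, 1, 3, 4, 5, 6, 7, 8, 9, 10, 11}. That leaves 2 unreachable — 1 in total.

1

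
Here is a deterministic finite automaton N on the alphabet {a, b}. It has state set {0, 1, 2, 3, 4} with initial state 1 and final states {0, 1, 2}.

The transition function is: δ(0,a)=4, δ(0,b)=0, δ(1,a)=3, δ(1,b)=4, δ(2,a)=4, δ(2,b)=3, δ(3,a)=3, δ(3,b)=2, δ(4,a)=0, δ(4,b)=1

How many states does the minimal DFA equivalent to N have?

5

Every state is reachable, so we keep all 5.
Initial partition by acceptance: {0,1,2} | {3,4}.
On input b, block {0,1,2} splits into {1,2} and {0}.
On input a, block {3,4} splits into {3} and {4}.
On input a, block {1,2} splits into {1} and {2}.
Stable partition: {1} | {3} | {0} | {4} | {2} — 5 equivalence classes.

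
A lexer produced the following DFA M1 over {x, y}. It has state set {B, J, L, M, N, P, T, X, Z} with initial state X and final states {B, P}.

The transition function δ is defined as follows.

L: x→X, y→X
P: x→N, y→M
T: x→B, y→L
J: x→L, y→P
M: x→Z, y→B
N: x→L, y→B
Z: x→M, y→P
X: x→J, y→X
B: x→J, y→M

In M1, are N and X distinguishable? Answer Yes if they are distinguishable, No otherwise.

States {T} cannot be reached from the start state, so discard them.
Start with accepting vs non-accepting: {B,P} | {J,L,M,N,X,Z}.
Refine {J,L,M,N,X,Z} on symbol y: members go to different blocks, giving {J,M,N,Z} and {L,X}.
Refine {J,M,N,Z} on symbol x: members go to different blocks, giving {J,N} and {M,Z}.
Refine {L,X} on symbol x: members go to different blocks, giving {L} and {X}.
The partition is now stable with 5 blocks: {B,P} | {J,N} | {L} | {M,Z} | {X}.
N and X end up in different blocks, so they are distinguishable. For instance, the string 'y' is accepted from only N.

Yes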